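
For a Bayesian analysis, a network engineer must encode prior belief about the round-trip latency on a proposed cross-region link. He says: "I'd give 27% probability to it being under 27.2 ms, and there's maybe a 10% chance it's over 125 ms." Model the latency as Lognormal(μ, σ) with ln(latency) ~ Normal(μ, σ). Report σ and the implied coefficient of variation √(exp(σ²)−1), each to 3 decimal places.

If T ~ Lognormal(μ,σ) then ln T ~ Normal(μ,σ), so the p-quantile of ln T is μ + z_p·σ.
ln(27.2) = 3.303 and ln(125) = 4.828; z_{0.27} = -0.6128, z_{0.9} = 1.282.
σ = (4.828 − 3.303)/(1.282 − (-0.6128)) = 0.805.
μ = 3.303 − (-0.6128)·0.805 = 3.797.
CV = √(exp(σ²)−1) = √(exp(0.6481)−1) = 0.955.

σ ≈ 0.805, CV ≈ 0.955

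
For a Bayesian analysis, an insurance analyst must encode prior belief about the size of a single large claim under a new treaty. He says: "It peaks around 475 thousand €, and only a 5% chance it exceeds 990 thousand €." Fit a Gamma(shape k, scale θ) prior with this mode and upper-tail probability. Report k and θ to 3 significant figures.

k ≈ 6.12, θ ≈ 92.7

Gamma(k,θ) with k>1 has mode (k−1)θ, so θ = 475/(k−1).
Need P(X < 990) = 0.95 with θ tied to k this way. Start at k = 2, θ = 475: P(X<990) ≈ 0.616.
Too low — raise k to concentrate. Iterating converges to k ≈ 6.12.
Then θ = 475/(6.12−1) ≈ 92.7.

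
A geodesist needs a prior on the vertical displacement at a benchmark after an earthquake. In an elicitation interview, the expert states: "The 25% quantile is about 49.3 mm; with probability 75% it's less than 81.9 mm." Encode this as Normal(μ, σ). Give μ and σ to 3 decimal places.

The p-quantile of Normal(μ,σ) is μ + z_p·σ, with z_{0.25} = -0.6745 and z_{0.75} = 0.6745.
Eliminate σ: μ = (z₂·x₁ − z₁·x₂)/(z₂ − z₁) = (0.6745·49.3 − (-0.6745)·81.9)/1.349 = 65.600.
Then σ = (x₂ − x₁)/(z₂ − z₁) = (81.9 − 49.3)/1.349 = 24.166.

μ = 65.600, σ = 24.166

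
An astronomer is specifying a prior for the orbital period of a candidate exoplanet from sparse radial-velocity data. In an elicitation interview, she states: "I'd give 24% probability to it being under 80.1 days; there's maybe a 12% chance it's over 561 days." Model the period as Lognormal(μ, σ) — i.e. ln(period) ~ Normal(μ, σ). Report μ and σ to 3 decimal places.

If T ~ Lognormal(μ,σ) then ln T ~ Normal(μ,σ), so the p-quantile of ln T is μ + z_p·σ.
ln(80.1) = 4.383 and ln(561) = 6.33; z_{0.24} = -0.7063, z_{0.88} = 1.175.
σ = (6.33 − 4.383)/(1.175 − (-0.7063)) = 1.035.
μ = 4.383 − (-0.7063)·1.035 = 5.114.

μ ≈ 5.114, σ ≈ 1.035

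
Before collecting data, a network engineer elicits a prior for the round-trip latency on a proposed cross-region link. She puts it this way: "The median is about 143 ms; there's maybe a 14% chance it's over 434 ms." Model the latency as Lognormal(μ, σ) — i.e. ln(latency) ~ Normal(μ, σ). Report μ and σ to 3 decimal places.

If T ~ Lognormal(μ,σ) then ln T ~ Normal(μ,σ), so the p-quantile of ln T is μ + z_p·σ.
ln(143) = 4.963 and ln(434) = 6.073; z_{0.5} = 0, z_{0.86} = 1.08.
σ = (6.073 − 4.963)/(1.08 − (0)) = 1.028.
μ = 4.963 − (0)·1.028 = 4.963.

μ ≈ 4.963, σ ≈ 1.028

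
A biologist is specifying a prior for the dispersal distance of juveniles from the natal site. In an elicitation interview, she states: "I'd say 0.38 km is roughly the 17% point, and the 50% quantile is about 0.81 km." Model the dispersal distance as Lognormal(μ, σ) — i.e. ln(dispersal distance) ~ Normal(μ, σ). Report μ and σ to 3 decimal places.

If T ~ Lognormal(μ,σ) then ln T ~ Normal(μ,σ), so the p-quantile of ln T is μ + z_p·σ.
ln(0.38) = -0.9676 and ln(0.81) = -0.2107; z_{0.17} = -0.9542, z_{0.5} = 0.
σ = (-0.2107 − -0.9676)/(0 − (-0.9542)) = 0.793.
μ = -0.9676 − (-0.9542)·0.793 = -0.211.

μ ≈ -0.211, σ ≈ 0.793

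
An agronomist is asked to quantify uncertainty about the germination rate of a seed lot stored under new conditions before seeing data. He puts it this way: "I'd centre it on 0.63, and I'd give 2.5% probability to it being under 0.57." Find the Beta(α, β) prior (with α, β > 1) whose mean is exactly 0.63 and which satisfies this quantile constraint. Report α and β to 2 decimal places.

α ≈ 160.93, β ≈ 94.52

With mean 0.63 fixed, write α = 0.63s, β = 0.37s where s = α+β.
Need P(θ < 0.57) = 0.025 under Beta(0.63s, 0.37s). Normal approximation: (q−m)/√(m(1−m)/s) ≈ z_{0.025} = -1.96, so s ≈ 0.63·0.37·(-1.96)²/(0.57−0.63)² = 248.7.
At s = 248.7: P(θ<0.57) ≈ 0.027. Adjusting to match 0.025 gives s ≈ 255.45.
So α = 0.63·255.45 ≈ 160.93, β = 0.37·255.45 ≈ 94.52.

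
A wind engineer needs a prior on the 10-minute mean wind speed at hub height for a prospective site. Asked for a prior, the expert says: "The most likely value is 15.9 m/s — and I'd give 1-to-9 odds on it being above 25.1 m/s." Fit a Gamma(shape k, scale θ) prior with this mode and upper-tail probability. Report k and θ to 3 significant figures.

k ≈ 10, θ ≈ 1.77

Gamma(k,θ) with k>1 has mode (k−1)θ, so θ = 15.9/(k−1).
Need P(X < 25.1) = 0.9 with θ tied to k this way. Start at k = 2, θ = 15.9: P(X<25.1) ≈ 0.468.
Too low — raise k to concentrate. Iterating converges to k ≈ 10.
Then θ = 15.9/(10−1) ≈ 1.77.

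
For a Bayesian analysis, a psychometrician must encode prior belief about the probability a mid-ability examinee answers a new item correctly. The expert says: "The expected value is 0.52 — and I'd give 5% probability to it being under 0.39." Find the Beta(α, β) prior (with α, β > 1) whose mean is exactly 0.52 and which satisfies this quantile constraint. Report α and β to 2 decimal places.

α ≈ 20.51, β ≈ 18.93

With mean 0.52 fixed, write α = 0.52s, β = 0.48s where s = α+β.
Need P(θ < 0.39) = 0.05 under Beta(0.52s, 0.48s). Normal approximation: (q−m)/√(m(1−m)/s) ≈ z_{0.05} = -1.64, so s ≈ 0.52·0.48·(-1.64)²/(0.39−0.52)² = 40.0.
At s = 40.0: P(θ<0.39) ≈ 0.049. Adjusting to match 0.05 gives s ≈ 39.44.
So α = 0.52·39.44 ≈ 20.51, β = 0.48·39.44 ≈ 18.93.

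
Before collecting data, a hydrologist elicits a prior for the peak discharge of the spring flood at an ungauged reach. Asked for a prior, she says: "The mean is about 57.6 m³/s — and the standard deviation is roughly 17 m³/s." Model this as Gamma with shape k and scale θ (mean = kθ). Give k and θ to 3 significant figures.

For Gamma(k, scale θ): mean = kθ, variance = kθ², so CV = 1/√k.
CV = SD/mean = 17/57.6 = 0.2951, hence k = 1/CV² = 11.5.
Then θ = mean/k = 57.6/11.5 = 5.02.

k ≈ 11.5, θ ≈ 5.02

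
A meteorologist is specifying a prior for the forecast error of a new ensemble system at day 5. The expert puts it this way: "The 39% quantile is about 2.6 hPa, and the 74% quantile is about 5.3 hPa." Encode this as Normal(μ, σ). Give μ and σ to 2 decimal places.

μ = 3.42, σ = 2.93

The p-quantile of Normal(μ,σ) is μ + z_p·σ, with z_{0.39} = -0.2793 and z_{0.74} = 0.6433.
Eliminate σ: μ = (z₂·x₁ − z₁·x₂)/(z₂ − z₁) = (0.6433·2.6 − (-0.2793)·5.3)/0.9227 = 3.42.
Then σ = (x₂ − x₁)/(z₂ − z₁) = (5.3 − 2.6)/0.9227 = 2.93.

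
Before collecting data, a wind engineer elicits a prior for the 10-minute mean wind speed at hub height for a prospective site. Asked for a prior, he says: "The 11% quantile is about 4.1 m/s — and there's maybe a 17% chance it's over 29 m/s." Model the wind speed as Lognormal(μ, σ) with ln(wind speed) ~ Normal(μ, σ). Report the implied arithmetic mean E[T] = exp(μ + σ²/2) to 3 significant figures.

E[T] ≈ 18.4 m/s

If T ~ Lognormal(μ,σ) then ln T ~ Normal(μ,σ), so the p-quantile of ln T is μ + z_p·σ.
ln(4.1) = 1.411 and ln(29) = 3.367; z_{0.11} = -1.227, z_{0.83} = 0.9542.
σ = (3.367 − 1.411)/(0.9542 − (-1.227)) = 0.897.
μ = 1.411 − (-1.227)·0.897 = 2.511.
E[T] = exp(μ + σ²/2) = exp(2.511 + 0.4024) = 18.4 m/s.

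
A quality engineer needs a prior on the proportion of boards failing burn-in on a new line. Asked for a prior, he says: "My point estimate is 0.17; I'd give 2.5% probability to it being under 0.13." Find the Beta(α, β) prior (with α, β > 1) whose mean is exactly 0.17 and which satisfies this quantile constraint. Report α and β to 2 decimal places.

With mean 0.17 fixed, write α = 0.17s, β = 0.83s where s = α+β.
Need P(θ < 0.13) = 0.025 under Beta(0.17s, 0.83s). Normal approximation: (q−m)/√(m(1−m)/s) ≈ z_{0.025} = -1.96, so s ≈ 0.17·0.83·(-1.96)²/(0.13−0.17)² = 338.8.
At s = 338.8: P(θ<0.13) ≈ 0.019. Adjusting to match 0.025 gives s ≈ 304.56.
So α = 0.17·304.56 ≈ 51.77, β = 0.83·304.56 ≈ 252.78.

α ≈ 51.77, β ≈ 252.78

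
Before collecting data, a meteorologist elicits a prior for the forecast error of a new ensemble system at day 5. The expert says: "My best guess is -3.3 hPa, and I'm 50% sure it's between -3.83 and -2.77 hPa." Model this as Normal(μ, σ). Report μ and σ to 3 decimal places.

A symmetric 50% interval runs μ ± z·σ with z = 0.6745.
Half-width = 0.53, so σ = 0.53/0.6745 = 0.786.
μ is the stated best guess, -3.300.

μ = -3.300, σ = 0.786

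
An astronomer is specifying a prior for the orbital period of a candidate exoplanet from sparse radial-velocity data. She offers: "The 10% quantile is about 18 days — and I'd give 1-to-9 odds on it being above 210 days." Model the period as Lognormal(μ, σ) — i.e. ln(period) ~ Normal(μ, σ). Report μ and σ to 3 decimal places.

μ ≈ 4.119, σ ≈ 0.959

If T ~ Lognormal(μ,σ) then ln T ~ Normal(μ,σ), so the p-quantile of ln T is μ + z_p·σ.
ln(18) = 2.89 and ln(210) = 5.347; z_{0.1} = -1.282, z_{0.9} = 1.282.
σ = (5.347 − 2.89)/(1.282 − (-1.282)) = 0.959.
μ = 2.89 − (-1.282)·0.959 = 4.119.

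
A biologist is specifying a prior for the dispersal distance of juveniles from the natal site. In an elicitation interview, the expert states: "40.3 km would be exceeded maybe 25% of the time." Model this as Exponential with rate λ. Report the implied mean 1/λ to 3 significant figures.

P(T > 40.3) = e^(−λ·40.3) = 0.25, so λ = −ln(0.25)/40.3 = 0.0344.
Mean = 1/λ = 29.1 km.

mean ≈ 29.1 km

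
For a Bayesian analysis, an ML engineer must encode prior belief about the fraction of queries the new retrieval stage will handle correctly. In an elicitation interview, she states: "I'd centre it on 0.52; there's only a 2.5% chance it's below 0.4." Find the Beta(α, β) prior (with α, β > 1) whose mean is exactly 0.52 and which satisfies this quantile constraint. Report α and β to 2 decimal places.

α ≈ 34.21, β ≈ 31.58

With mean 0.52 fixed, write α = 0.52s, β = 0.48s where s = α+β.
Need P(θ < 0.4) = 0.025 under Beta(0.52s, 0.48s). Normal approximation: (q−m)/√(m(1−m)/s) ≈ z_{0.025} = -1.96, so s ≈ 0.52·0.48·(-1.96)²/(0.4−0.52)² = 66.6.
At s = 66.6: P(θ<0.4) ≈ 0.024. Adjusting to match 0.025 gives s ≈ 65.78.
So α = 0.52·65.78 ≈ 34.21, β = 0.48·65.78 ≈ 31.58.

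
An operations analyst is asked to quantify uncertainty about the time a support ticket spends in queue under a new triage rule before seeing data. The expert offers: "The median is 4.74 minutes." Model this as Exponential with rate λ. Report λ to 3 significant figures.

λ ≈ 0.146

Exponential median = ln 2 / λ, so λ = ln 2 / 4.74 = 0.146.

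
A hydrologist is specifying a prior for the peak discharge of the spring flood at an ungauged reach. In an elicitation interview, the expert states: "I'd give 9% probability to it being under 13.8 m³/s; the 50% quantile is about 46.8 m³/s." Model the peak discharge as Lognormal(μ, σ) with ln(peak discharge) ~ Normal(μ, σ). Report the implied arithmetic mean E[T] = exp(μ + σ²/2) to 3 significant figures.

If T ~ Lognormal(μ,σ) then ln T ~ Normal(μ,σ), so the p-quantile of ln T is μ + z_p·σ.
ln(13.8) = 2.625 and ln(46.8) = 3.846; z_{0.09} = -1.341, z_{0.5} = 0.
σ = (3.846 − 2.625)/(0 − (-1.341)) = 0.911.
μ = 2.625 − (-1.341)·0.911 = 3.846.
E[T] = exp(μ + σ²/2) = exp(3.846 + 0.4148) = 70.9 m³/s.

E[T] ≈ 70.9 m³/s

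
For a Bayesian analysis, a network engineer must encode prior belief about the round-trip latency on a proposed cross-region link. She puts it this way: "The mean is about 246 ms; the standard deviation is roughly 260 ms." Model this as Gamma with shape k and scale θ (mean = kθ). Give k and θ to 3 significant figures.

For Gamma(k, scale θ): mean = kθ, variance = kθ², so CV = 1/√k.
CV = SD/mean = 260/246 = 1.057, hence k = 1/CV² = 0.895.
Then θ = mean/k = 246/0.895 = 275.

k ≈ 0.895, θ ≈ 275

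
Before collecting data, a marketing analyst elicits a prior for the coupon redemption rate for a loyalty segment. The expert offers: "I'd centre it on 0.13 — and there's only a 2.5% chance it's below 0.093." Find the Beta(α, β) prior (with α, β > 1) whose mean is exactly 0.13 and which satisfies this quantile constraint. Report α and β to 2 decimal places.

With mean 0.13 fixed, write α = 0.13s, β = 0.87s where s = α+β.
Need P(θ < 0.093) = 0.025 under Beta(0.13s, 0.87s). Normal approximation: (q−m)/√(m(1−m)/s) ≈ z_{0.025} = -1.96, so s ≈ 0.13·0.87·(-1.96)²/(0.093−0.13)² = 317.4.
At s = 317.4: P(θ<0.093) ≈ 0.017. Adjusting to match 0.025 gives s ≈ 275.62.
So α = 0.13·275.62 ≈ 35.83, β = 0.87·275.62 ≈ 239.79.

α ≈ 35.83, β ≈ 239.79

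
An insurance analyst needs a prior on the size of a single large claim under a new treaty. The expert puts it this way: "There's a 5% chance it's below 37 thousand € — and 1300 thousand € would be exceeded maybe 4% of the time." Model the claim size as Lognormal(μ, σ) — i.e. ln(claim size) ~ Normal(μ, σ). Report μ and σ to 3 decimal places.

If T ~ Lognormal(μ,σ) then ln T ~ Normal(μ,σ), so the p-quantile of ln T is μ + z_p·σ.
ln(37) = 3.611 and ln(1300) = 7.17; z_{0.05} = -1.645, z_{0.96} = 1.751.
σ = (7.17 − 3.611)/(1.751 − (-1.645)) = 1.048.
μ = 3.611 − (-1.645)·1.048 = 5.335.

μ ≈ 5.335, σ ≈ 1.048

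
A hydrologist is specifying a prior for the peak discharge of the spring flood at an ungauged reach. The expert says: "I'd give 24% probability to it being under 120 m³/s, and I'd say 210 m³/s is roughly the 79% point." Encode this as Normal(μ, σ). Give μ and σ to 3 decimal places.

μ = 162.022, σ = 59.495

The p-quantile of Normal(μ,σ) is μ + z_p·σ, with z_{0.24} = -0.7063 and z_{0.79} = 0.8064.
Eliminate σ: μ = (z₂·x₁ − z₁·x₂)/(z₂ − z₁) = (0.8064·120 − (-0.7063)·210)/1.513 = 162.022.
Then σ = (x₂ − x₁)/(z₂ − z₁) = (210 − 120)/1.513 = 59.495.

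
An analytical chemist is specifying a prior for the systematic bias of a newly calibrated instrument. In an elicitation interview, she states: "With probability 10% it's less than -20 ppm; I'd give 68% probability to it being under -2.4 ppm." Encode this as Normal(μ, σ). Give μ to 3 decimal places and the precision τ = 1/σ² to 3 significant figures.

μ = -7.106, τ = 0.00988

The p-quantile of Normal(μ,σ) is μ + z_p·σ, with z_{0.1} = -1.282 and z_{0.68} = 0.4677.
Eliminate σ: μ = (z₂·x₁ − z₁·x₂)/(z₂ − z₁) = (0.4677·-20 − (-1.282)·-2.4)/1.749 = -7.106.
Then σ = (x₂ − x₁)/(z₂ − z₁) = (-2.4 − -20)/1.749 = 10.061.
Precision τ = 1/σ² = 1/10.06² = 0.00988.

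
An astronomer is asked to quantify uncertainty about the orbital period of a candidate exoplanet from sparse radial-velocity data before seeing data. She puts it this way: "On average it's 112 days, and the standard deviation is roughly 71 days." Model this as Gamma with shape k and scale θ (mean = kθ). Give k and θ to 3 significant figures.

For Gamma(k, scale θ): mean = kθ, variance = kθ², so CV = 1/√k.
CV = SD/mean = 71/112 = 0.6339, hence k = 1/CV² = 2.49.
Then θ = mean/k = 112/2.49 = 45.

k ≈ 2.49, θ ≈ 45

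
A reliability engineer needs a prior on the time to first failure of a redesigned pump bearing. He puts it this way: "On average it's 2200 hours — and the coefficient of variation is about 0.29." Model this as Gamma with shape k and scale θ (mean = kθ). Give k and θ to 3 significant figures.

k ≈ 11.9, θ ≈ 185

For Gamma(k, scale θ): mean = kθ, variance = kθ², so CV = 1/√k.
CV = 0.29, hence k = 1/CV² = 11.9.
Then θ = mean/k = 2200/11.9 = 185.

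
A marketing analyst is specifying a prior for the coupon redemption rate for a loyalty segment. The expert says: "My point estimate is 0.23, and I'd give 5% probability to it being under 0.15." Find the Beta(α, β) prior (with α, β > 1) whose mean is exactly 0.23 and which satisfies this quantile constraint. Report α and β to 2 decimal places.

With mean 0.23 fixed, write α = 0.23s, β = 0.77s where s = α+β.
Need P(θ < 0.15) = 0.05 under Beta(0.23s, 0.77s). Normal approximation: (q−m)/√(m(1−m)/s) ≈ z_{0.05} = -1.64, so s ≈ 0.23·0.77·(-1.64)²/(0.15−0.23)² = 74.9.
At s = 74.9: P(θ<0.15) ≈ 0.039. Adjusting to match 0.05 gives s ≈ 65.50.
So α = 0.23·65.50 ≈ 15.06, β = 0.77·65.50 ≈ 50.43.

α ≈ 15.06, β ≈ 50.43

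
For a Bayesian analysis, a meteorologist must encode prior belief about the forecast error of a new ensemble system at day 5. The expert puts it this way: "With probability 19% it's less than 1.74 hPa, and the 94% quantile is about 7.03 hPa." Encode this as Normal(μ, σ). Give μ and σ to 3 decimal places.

For Normal(μ,σ), the p-quantile is μ + z_p·σ. Here z_{0.19} = -0.8779, z_{0.94} = 1.555.
So 1.74 = μ − 0.8779σ and 7.03 = μ + 1.555σ.
Subtracting: σ = (7.03 − 1.74)/(1.555 − (-0.8779)) = 2.175.
Then μ = 1.74 − (-0.8779)·2.175 = 3.649.

μ = 3.649, σ = 2.175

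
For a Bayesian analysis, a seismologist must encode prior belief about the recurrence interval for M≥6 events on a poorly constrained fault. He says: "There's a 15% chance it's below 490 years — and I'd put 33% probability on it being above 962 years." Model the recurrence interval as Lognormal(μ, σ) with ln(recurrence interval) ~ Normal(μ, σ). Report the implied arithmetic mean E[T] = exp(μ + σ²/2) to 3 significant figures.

E[T] ≈ 873 years

If T ~ Lognormal(μ,σ) then ln T ~ Normal(μ,σ), so the p-quantile of ln T is μ + z_p·σ.
ln(490) = 6.194 and ln(962) = 6.869; z_{0.15} = -1.036, z_{0.67} = 0.4399.
σ = (6.869 − 6.194)/(0.4399 − (-1.036)) = 0.457.
μ = 6.194 − (-1.036)·0.457 = 6.668.
E[T] = exp(μ + σ²/2) = exp(6.668 + 0.1044) = 873 years.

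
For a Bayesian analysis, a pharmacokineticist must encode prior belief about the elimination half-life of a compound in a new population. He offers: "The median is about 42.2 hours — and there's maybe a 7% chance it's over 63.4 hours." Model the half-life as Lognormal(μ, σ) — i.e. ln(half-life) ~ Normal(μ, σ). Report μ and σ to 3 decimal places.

If T ~ Lognormal(μ,σ) then ln T ~ Normal(μ,σ), so the p-quantile of ln T is μ + z_p·σ.
ln(42.2) = 3.742 and ln(63.4) = 4.149; z_{0.5} = 0, z_{0.93} = 1.476.
σ = (4.149 − 3.742)/(1.476 − (0)) = 0.276.
μ = 3.742 − (0)·0.276 = 3.742.

μ ≈ 3.742, σ ≈ 0.276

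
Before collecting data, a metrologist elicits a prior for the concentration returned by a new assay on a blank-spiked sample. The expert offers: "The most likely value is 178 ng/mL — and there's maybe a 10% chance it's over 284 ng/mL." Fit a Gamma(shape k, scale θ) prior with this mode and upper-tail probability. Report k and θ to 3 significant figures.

k ≈ 9.6, θ ≈ 20.7

Gamma(k,θ) with k>1 has mode (k−1)θ, so θ = 178/(k−1).
Need P(X < 284) = 0.9 with θ tied to k this way. Start at k = 2, θ = 178: P(X<284) ≈ 0.474.
Too low — raise k to concentrate. Iterating converges to k ≈ 9.6.
Then θ = 178/(9.6−1) ≈ 20.7.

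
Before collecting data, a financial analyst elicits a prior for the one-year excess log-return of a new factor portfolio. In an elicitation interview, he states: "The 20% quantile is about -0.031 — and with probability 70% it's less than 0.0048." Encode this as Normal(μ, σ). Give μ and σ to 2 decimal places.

The p-quantile of Normal(μ,σ) is μ + z_p·σ, with z_{0.2} = -0.8416 and z_{0.7} = 0.5244.
Eliminate σ: μ = (z₂·x₁ − z₁·x₂)/(z₂ − z₁) = (0.5244·-0.031 − (-0.8416)·0.0048)/1.366 = -0.01.
Then σ = (x₂ − x₁)/(z₂ − z₁) = (0.0048 − -0.031)/1.366 = 0.03.

μ = -0.01, σ = 0.03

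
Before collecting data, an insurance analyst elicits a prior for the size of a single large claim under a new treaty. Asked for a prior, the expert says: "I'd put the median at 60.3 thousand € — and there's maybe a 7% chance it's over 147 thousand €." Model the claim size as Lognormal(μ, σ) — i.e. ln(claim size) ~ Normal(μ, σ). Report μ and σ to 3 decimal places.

μ ≈ 4.099, σ ≈ 0.604

If T ~ Lognormal(μ,σ) then ln T ~ Normal(μ,σ), so the p-quantile of ln T is μ + z_p·σ.
ln(60.3) = 4.099 and ln(147) = 4.99; z_{0.5} = 0, z_{0.93} = 1.476.
σ = (4.99 − 4.099)/(1.476 − (0)) = 0.604.
μ = 4.099 − (0)·0.604 = 4.099.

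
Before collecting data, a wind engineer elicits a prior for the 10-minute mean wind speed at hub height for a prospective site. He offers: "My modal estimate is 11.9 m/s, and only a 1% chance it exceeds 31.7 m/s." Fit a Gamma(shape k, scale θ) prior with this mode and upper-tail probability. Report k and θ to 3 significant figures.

k ≈ 5.82, θ ≈ 2.47

Gamma(k,θ) with k>1 has mode (k−1)θ, so θ = 11.9/(k−1).
Need P(X < 31.7) = 0.99 with θ tied to k this way. Start at k = 2, θ = 11.9: P(X<31.7) ≈ 0.745.
Too low — raise k to concentrate. Iterating converges to k ≈ 5.82.
Then θ = 11.9/(5.82−1) ≈ 2.47.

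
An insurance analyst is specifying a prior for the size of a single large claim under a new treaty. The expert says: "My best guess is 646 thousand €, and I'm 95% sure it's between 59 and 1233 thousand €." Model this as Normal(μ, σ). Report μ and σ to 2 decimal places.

μ = 646.00, σ = 299.50

A symmetric 95% interval runs μ ± z·σ with z = 1.96.
Half-width = 587, so σ = 587/1.96 = 299.50.
μ is the stated best guess, 646.00.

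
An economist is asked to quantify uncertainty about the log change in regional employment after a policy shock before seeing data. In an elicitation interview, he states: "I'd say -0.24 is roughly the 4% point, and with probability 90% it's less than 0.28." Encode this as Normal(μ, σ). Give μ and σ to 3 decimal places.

μ = 0.060, σ = 0.171

For Normal(μ,σ), the p-quantile is μ + z_p·σ. Here z_{0.04} = -1.751, z_{0.9} = 1.282.
So -0.24 = μ − 1.751σ and 0.28 = μ + 1.282σ.
Subtracting: σ = (0.28 − -0.24)/(1.282 − (-1.751)) = 0.171.
Then μ = -0.24 − (-1.751)·0.171 = 0.060.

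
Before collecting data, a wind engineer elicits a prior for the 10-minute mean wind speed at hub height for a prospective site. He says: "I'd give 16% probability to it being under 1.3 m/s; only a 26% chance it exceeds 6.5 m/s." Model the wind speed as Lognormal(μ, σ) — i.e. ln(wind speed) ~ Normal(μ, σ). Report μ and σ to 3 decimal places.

If T ~ Lognormal(μ,σ) then ln T ~ Normal(μ,σ), so the p-quantile of ln T is μ + z_p·σ.
ln(1.3) = 0.2624 and ln(6.5) = 1.872; z_{0.16} = -0.9945, z_{0.74} = 0.6433.
σ = (1.872 − 0.2624)/(0.6433 − (-0.9945)) = 0.983.
μ = 0.2624 − (-0.9945)·0.983 = 1.240.

μ ≈ 1.240, σ ≈ 0.983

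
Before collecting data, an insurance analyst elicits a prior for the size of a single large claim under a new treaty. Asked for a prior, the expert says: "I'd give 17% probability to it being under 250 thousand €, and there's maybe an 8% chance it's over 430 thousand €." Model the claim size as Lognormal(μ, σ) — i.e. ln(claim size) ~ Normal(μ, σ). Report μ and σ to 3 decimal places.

If T ~ Lognormal(μ,σ) then ln T ~ Normal(μ,σ), so the p-quantile of ln T is μ + z_p·σ.
ln(250) = 5.521 and ln(430) = 6.064; z_{0.17} = -0.9542, z_{0.92} = 1.405.
σ = (6.064 − 5.521)/(1.405 − (-0.9542)) = 0.230.
μ = 5.521 − (-0.9542)·0.230 = 5.741.

μ ≈ 5.741, σ ≈ 0.230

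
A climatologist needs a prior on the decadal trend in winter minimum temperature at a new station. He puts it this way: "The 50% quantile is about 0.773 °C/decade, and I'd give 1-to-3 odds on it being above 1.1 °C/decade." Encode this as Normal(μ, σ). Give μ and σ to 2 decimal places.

The p-quantile of Normal(μ,σ) is μ + z_p·σ, with z_{0.5} = 0 and z_{0.75} = 0.6745.
Eliminate σ: μ = (z₂·x₁ − z₁·x₂)/(z₂ − z₁) = (0.6745·0.773 − (0)·1.1)/0.6745 = 0.77.
Then σ = (x₂ − x₁)/(z₂ − z₁) = (1.1 − 0.773)/0.6745 = 0.48.

μ = 0.77, σ = 0.48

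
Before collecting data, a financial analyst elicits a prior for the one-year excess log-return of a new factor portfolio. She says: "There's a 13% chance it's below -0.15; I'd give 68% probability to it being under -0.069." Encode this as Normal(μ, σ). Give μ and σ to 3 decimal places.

The p-quantile of Normal(μ,σ) is μ + z_p·σ, with z_{0.13} = -1.126 and z_{0.68} = 0.4677.
Eliminate σ: μ = (z₂·x₁ − z₁·x₂)/(z₂ − z₁) = (0.4677·-0.15 − (-1.126)·-0.069)/1.594 = -0.093.
Then σ = (x₂ − x₁)/(z₂ − z₁) = (-0.069 − -0.15)/1.594 = 0.051.

μ = -0.093, σ = 0.051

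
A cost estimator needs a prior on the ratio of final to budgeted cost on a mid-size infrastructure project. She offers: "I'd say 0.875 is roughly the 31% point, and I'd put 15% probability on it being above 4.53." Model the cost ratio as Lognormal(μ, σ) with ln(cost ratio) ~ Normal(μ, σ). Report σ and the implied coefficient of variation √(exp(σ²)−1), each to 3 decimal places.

If T ~ Lognormal(μ,σ) then ln T ~ Normal(μ,σ), so the p-quantile of ln T is μ + z_p·σ.
ln(0.875) = -0.1335 and ln(4.53) = 1.511; z_{0.31} = -0.4959, z_{0.85} = 1.036.
σ = (1.511 − -0.1335)/(1.036 − (-0.4959)) = 1.073.
μ = -0.1335 − (-0.4959)·1.073 = 0.399.
CV = √(exp(σ²)−1) = √(exp(1.1515)−1) = 1.471.

σ ≈ 1.073, CV ≈ 1.471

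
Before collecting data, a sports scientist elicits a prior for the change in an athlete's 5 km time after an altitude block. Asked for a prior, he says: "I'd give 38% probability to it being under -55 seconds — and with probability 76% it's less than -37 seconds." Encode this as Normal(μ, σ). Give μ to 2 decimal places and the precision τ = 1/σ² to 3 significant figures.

μ = -49.57, τ = 0.00316

For Normal(μ,σ), the p-quantile is μ + z_p·σ. Here z_{0.38} = -0.3055, z_{0.76} = 0.7063.
So -55 = μ − 0.3055σ and -37 = μ + 0.7063σ.
Subtracting: σ = (-37 − -55)/(0.7063 − (-0.3055)) = 17.79.
Then μ = -55 − (-0.3055)·17.79 = -49.57.
Precision τ = 1/σ² = 1/17.79² = 0.00316.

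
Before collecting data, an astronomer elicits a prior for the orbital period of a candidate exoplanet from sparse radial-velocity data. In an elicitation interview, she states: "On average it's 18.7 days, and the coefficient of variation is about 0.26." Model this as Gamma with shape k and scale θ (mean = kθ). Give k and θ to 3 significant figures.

k ≈ 14.8, θ ≈ 1.26

For Gamma(k, scale θ): mean = kθ, variance = kθ², so CV = 1/√k.
CV = 0.26, hence k = 1/CV² = 14.8.
Then θ = mean/k = 18.7/14.8 = 1.26.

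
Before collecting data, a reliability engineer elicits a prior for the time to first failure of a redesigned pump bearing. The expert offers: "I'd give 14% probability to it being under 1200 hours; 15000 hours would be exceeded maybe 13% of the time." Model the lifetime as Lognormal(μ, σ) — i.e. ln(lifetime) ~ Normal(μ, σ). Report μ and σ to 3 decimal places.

If T ~ Lognormal(μ,σ) then ln T ~ Normal(μ,σ), so the p-quantile of ln T is μ + z_p·σ.
ln(1200) = 7.09 and ln(15000) = 9.616; z_{0.14} = -1.08, z_{0.87} = 1.126.
σ = (9.616 − 7.09)/(1.126 − (-1.08)) = 1.145.
μ = 7.09 − (-1.08)·1.145 = 8.327.

μ ≈ 8.327, σ ≈ 1.145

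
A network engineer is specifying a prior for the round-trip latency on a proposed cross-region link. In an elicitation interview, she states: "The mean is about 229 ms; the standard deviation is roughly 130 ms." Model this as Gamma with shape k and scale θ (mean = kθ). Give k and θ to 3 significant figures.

For Gamma(k, scale θ): mean = kθ, variance = kθ², so CV = 1/√k.
CV = SD/mean = 130/229 = 0.5677, hence k = 1/CV² = 3.1.
Then θ = mean/k = 229/3.1 = 73.8.

k ≈ 3.1, θ ≈ 73.8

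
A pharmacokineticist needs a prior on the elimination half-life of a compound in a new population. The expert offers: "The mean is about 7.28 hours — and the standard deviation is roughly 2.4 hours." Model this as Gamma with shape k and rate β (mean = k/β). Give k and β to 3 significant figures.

k ≈ 9.2, β ≈ 1.26

For Gamma(k, rate β): mean = k/β, variance = k/β², so CV = 1/√k.
CV = SD/mean = 2.4/7.28 = 0.3297, hence k = 1/CV² = 9.2.
Then β = k/mean = 9.2/7.28 = 1.26.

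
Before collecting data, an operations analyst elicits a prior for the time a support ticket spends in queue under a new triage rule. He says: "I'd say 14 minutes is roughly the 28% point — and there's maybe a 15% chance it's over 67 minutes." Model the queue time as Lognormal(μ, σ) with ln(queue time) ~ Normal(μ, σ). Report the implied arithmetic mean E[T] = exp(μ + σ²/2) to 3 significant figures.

E[T] ≈ 39.3 minutes

If T ~ Lognormal(μ,σ) then ln T ~ Normal(μ,σ), so the p-quantile of ln T is μ + z_p·σ.
ln(14) = 2.639 and ln(67) = 4.205; z_{0.28} = -0.5828, z_{0.85} = 1.036.
σ = (4.205 − 2.639)/(1.036 − (-0.5828)) = 0.967.
μ = 2.639 − (-0.5828)·0.967 = 3.203.
E[T] = exp(μ + σ²/2) = exp(3.203 + 0.4674) = 39.3 minutes.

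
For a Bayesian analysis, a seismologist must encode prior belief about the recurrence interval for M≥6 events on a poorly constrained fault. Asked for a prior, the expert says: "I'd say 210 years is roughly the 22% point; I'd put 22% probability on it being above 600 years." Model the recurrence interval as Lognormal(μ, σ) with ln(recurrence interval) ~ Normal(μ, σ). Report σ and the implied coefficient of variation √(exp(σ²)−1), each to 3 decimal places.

If T ~ Lognormal(μ,σ) then ln T ~ Normal(μ,σ), so the p-quantile of ln T is μ + z_p·σ.
ln(210) = 5.347 and ln(600) = 6.397; z_{0.22} = -0.7722, z_{0.78} = 0.7722.
σ = (6.397 − 5.347)/(0.7722 − (-0.7722)) = 0.680.
μ = 5.347 − (-0.7722)·0.680 = 5.872.
CV = √(exp(σ²)−1) = √(exp(0.4621)−1) = 0.766.

σ ≈ 0.680, CV ≈ 0.766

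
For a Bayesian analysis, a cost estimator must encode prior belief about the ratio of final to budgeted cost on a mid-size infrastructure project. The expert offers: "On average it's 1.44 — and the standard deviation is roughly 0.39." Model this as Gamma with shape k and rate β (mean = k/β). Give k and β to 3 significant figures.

k ≈ 13.6, β ≈ 9.47

For Gamma(k, rate β): mean = k/β, variance = k/β², so CV = 1/√k.
CV = SD/mean = 0.39/1.44 = 0.2708, hence k = 1/CV² = 13.6.
Then β = k/mean = 13.6/1.44 = 9.47.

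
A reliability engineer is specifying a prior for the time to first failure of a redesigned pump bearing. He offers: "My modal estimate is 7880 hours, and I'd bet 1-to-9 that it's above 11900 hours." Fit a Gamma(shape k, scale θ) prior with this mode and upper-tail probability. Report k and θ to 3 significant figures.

k ≈ 12, θ ≈ 719

Gamma(k,θ) with k>1 has mode (k−1)θ, so θ = 7880/(k−1).
Need P(X < 11900) = 0.9 with θ tied to k this way. Start at k = 2, θ = 7880: P(X<11900) ≈ 0.446.
Too low — raise k to concentrate. Iterating converges to k ≈ 12.
Then θ = 7880/(12−1) ≈ 719.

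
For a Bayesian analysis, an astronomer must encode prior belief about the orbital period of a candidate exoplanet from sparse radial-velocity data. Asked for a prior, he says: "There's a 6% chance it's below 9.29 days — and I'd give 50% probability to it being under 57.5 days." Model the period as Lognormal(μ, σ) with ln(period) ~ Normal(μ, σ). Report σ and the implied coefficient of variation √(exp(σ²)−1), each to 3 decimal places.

If T ~ Lognormal(μ,σ) then ln T ~ Normal(μ,σ), so the p-quantile of ln T is μ + z_p·σ.
ln(9.29) = 2.229 and ln(57.5) = 4.052; z_{0.06} = -1.555, z_{0.5} = 0.
σ = (4.052 − 2.229)/(0 − (-1.555)) = 1.172.
μ = 2.229 − (-1.555)·1.172 = 4.052.
CV = √(exp(σ²)−1) = √(exp(1.3746)−1) = 1.719.

σ ≈ 1.172, CV ≈ 1.719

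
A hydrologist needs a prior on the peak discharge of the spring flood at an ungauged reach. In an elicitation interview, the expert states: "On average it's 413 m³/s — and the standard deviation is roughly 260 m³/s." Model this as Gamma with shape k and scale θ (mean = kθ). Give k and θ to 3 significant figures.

For Gamma(k, scale θ): mean = kθ, variance = kθ², so CV = 1/√k.
CV = SD/mean = 260/413 = 0.6295, hence k = 1/CV² = 2.52.
Then θ = mean/k = 413/2.52 = 164.

k ≈ 2.52, θ ≈ 164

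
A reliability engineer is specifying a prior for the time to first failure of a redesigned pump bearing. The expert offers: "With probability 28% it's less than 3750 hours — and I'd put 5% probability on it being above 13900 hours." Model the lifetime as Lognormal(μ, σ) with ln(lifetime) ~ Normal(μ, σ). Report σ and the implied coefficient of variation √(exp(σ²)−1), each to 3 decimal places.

σ ≈ 0.588, CV ≈ 0.643

If T ~ Lognormal(μ,σ) then ln T ~ Normal(μ,σ), so the p-quantile of ln T is μ + z_p·σ.
ln(3750) = 8.23 and ln(13900) = 9.54; z_{0.28} = -0.5828, z_{0.95} = 1.645.
σ = (9.54 − 8.23)/(1.645 − (-0.5828)) = 0.588.
μ = 8.23 − (-0.5828)·0.588 = 8.572.
CV = √(exp(σ²)−1) = √(exp(0.3459)−1) = 0.643.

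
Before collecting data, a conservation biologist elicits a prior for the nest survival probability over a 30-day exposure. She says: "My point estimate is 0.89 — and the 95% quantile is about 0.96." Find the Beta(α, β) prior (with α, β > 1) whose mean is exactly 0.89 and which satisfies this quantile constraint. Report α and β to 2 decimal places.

With mean 0.89 fixed, write α = 0.89s, β = 0.11s where s = α+β.
Need P(θ < 0.96) = 0.95 under Beta(0.89s, 0.11s). Normal approximation: (q−m)/√(m(1−m)/s) ≈ z_{0.95} = 1.64, so s ≈ 0.89·0.11·(1.64)²/(0.96−0.89)² = 54.1.
At s = 54.1: P(θ<0.96) ≈ 0.980. Adjusting to match 0.95 gives s ≈ 36.96.
So α = 0.89·36.96 ≈ 32.89, β = 0.11·36.96 ≈ 4.07.

α ≈ 32.89, β ≈ 4.07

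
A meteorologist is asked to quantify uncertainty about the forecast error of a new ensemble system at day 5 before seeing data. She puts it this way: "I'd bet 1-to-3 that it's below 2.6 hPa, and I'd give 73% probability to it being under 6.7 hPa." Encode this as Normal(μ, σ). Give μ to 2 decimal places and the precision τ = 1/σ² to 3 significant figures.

For Normal(μ,σ), the p-quantile is μ + z_p·σ. Here z_{0.25} = -0.6745, z_{0.73} = 0.6128.
So 2.6 = μ − 0.6745σ and 6.7 = μ + 0.6128σ.
Subtracting: σ = (6.7 − 2.6)/(0.6128 − (-0.6745)) = 3.18.
Then μ = 2.6 − (-0.6745)·3.18 = 4.75.
Precision τ = 1/σ² = 1/3.185² = 0.0986.

μ = 4.75, τ = 0.0986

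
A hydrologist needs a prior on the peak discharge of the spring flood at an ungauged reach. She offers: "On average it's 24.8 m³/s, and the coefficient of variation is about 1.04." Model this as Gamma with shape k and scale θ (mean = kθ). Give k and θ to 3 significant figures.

For Gamma(k, scale θ): mean = kθ, variance = kθ², so CV = 1/√k.
CV = 1.04, hence k = 1/CV² = 0.925.
Then θ = mean/k = 24.8/0.925 = 26.8.

k ≈ 0.925, θ ≈ 26.8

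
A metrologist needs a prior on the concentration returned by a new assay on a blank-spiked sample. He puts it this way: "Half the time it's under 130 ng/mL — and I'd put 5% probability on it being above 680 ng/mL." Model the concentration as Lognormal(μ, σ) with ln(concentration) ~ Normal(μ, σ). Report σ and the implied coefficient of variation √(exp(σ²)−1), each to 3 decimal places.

If T ~ Lognormal(μ,σ) then ln T ~ Normal(μ,σ), so the p-quantile of ln T is μ + z_p·σ.
ln(130) = 4.868 and ln(680) = 6.522; z_{0.5} = 0, z_{0.95} = 1.645.
σ = (6.522 − 4.868)/(1.645 − (0)) = 1.006.
μ = 4.868 − (0)·1.006 = 4.868.
CV = √(exp(σ²)−1) = √(exp(1.0118)−1) = 1.323.

σ ≈ 1.006, CV ≈ 1.323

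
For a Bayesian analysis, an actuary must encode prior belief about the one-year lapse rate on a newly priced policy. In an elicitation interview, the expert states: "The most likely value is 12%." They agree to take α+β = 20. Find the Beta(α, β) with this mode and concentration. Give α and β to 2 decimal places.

For α,β > 1 the Beta mode is (α−1)/(α+β−2). With α+β = 20, the mode is (α−1)/18.
Set (α−1)/18 = 0.12 → α = 1 + 0.12·18 = 3.16.
β = 20 − α = 16.84.

α = 3.16, β = 16.84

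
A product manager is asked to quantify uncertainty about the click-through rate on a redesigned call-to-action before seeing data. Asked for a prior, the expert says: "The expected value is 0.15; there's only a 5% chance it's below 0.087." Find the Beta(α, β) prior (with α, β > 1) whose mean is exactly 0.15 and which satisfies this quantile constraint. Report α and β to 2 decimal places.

α ≈ 10.73, β ≈ 60.81

With mean 0.15 fixed, write α = 0.15s, β = 0.85s where s = α+β.
Need P(θ < 0.087) = 0.05 under Beta(0.15s, 0.85s). Normal approximation: (q−m)/√(m(1−m)/s) ≈ z_{0.05} = -1.64, so s ≈ 0.15·0.85·(-1.64)²/(0.087−0.15)² = 86.9.
At s = 86.9: P(θ<0.087) ≈ 0.034. Adjusting to match 0.05 gives s ≈ 71.54.
So α = 0.15·71.54 ≈ 10.73, β = 0.85·71.54 ≈ 60.81.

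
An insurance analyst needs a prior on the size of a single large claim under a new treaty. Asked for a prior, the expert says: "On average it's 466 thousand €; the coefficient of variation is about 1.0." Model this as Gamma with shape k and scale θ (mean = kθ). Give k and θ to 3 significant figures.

For Gamma(k, scale θ): mean = kθ, variance = kθ², so CV = 1/√k.
CV = 1.0, hence k = 1/CV² = 1.
Then θ = mean/k = 466/1 = 466.

k ≈ 1, θ ≈ 466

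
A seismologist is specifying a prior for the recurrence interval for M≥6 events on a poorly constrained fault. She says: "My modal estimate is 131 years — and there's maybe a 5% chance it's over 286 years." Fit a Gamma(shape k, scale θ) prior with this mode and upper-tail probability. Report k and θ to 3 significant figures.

Gamma(k,θ) with k>1 has mode (k−1)θ, so θ = 131/(k−1).
Need P(X < 286) = 0.95 with θ tied to k this way. Start at k = 2, θ = 131: P(X<286) ≈ 0.641.
Too low — raise k to concentrate. Iterating converges to k ≈ 5.52.
Then θ = 131/(5.52−1) ≈ 29.

k ≈ 5.52, θ ≈ 29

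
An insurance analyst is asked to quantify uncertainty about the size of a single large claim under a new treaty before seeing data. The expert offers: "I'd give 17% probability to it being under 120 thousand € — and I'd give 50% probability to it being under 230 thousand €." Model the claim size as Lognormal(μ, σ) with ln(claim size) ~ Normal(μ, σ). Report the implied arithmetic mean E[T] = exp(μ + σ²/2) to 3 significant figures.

If T ~ Lognormal(μ,σ) then ln T ~ Normal(μ,σ), so the p-quantile of ln T is μ + z_p·σ.
ln(120) = 4.787 and ln(230) = 5.438; z_{0.17} = -0.9542, z_{0.5} = 0.
σ = (5.438 − 4.787)/(0 − (-0.9542)) = 0.682.
μ = 4.787 − (-0.9542)·0.682 = 5.438.
E[T] = exp(μ + σ²/2) = exp(5.438 + 0.2325) = 290 thousand €.

E[T] ≈ 290 thousand €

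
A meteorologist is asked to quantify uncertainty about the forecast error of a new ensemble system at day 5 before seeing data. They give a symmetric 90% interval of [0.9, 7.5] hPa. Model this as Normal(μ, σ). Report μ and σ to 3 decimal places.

A symmetric 90% interval runs μ ± z·σ with z = 1.645.
Half-width = 3.3, so σ = 3.3/1.645 = 2.006.
μ is the interval midpoint, 4.200.

μ = 4.200, σ = 2.006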